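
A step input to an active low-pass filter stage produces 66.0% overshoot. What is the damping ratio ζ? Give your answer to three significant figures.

ζ = −ln(OS)/√(π² + (ln OS)²). With OS = 0.660, ln OS = −0.4155 and ζ = 0.4155/3.169 = 0.131.

ζ ≈ 0.131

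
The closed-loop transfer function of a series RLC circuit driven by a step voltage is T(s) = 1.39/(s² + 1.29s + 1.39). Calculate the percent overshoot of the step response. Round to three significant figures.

Comparing the denominator to s² + 2ζω_n s + ω_n²: ω_n = √1.39 = 1.18 rad/s, and 2ζω_n = 1.29 so ζ = 1.29/(2·1.18) = 0.547.
Overshoot: exp(−π·0.547/√(1−0.547²)) = 0.128, i.e. 12.8%.

%OS ≈ 12.8%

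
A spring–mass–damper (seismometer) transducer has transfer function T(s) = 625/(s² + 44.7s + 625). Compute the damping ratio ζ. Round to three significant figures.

Comparing the denominator to s² + 2ζω_n s + ω_n²: ω_n = √625 = 25.0 rad/s, and 2ζω_n = 44.7 so ζ = 44.7/(2·25.0) = 0.894.

ζ ≈ 0.894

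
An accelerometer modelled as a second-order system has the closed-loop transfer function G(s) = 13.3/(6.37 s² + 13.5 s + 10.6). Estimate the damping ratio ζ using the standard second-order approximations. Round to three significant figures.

Dividing through by 6.37: denominator becomes s² + 2.119 s + 1.664.
So ω_n = √1.664 = 1.29 rad/s and ζ = 2.119/(2·1.29) = 0.821.

ζ ≈ 0.821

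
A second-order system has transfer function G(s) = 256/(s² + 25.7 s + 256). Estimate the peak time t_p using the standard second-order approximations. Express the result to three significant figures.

t_p ≈ 0.330 s

Comparing the denominator to s² + 2ζω_n s + ω_n²: ω_n = √256 = 16.0 rad/s, and 2ζω_n = 25.7 so ζ = 25.7/(2·16.0) = 0.803.
ω_d = ω_n√(1−ζ²) = 9.53 rad/s. Then t_p = π/ω_d = 0.330 s.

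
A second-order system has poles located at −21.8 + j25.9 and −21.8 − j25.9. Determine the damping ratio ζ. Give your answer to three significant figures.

ζ ≈ 0.644

The poles are at −σ ± jω_d with σ = 21.8 and ω_d = 25.9, so ω_n = √(σ²+ω_d²) = 33.9 rad/s and ζ = σ/ω_n = 0.644.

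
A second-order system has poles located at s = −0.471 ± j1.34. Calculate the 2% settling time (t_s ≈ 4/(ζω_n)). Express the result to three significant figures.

t_s ≈ 8.49 s

For poles at −σ ± jω_d, ζω_n = σ = 0.471, so t_s ≈ 4/σ = 8.49 s.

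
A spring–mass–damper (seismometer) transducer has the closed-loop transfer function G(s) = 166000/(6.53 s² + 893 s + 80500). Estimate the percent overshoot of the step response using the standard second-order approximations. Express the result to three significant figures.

Dividing through by 6.53: denominator becomes s² + 136.8 s + 12330.
So ω_n = √12330 = 111 rad/s and ζ = 136.8/(2·111) = 0.616.
Overshoot: exp(−π·0.616/√(1−0.616²)) = 0.0858, i.e. 8.58%.

%OS ≈ 8.58%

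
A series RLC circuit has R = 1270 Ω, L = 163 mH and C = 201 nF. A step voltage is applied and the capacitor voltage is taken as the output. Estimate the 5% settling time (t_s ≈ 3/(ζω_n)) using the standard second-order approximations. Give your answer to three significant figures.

For a series RLC circuit (capacitor voltage as output), ω_n = 1/√(LC) = 1/√(163 mH · 201 nF) = 5520 rad/s.
ζ = (R/2)·√(C/L) = (1270/2)·√(201 nF/163 mH) = 0.705.
t_s ≈ 3/(ζω_n) = 0.000770 s.

t_s ≈ 0.000770 s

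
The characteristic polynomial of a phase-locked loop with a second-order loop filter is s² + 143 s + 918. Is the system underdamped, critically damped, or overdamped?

a² − 4b = 17000 > 0 (two distinct real roots); the system is overdamped.

overdamped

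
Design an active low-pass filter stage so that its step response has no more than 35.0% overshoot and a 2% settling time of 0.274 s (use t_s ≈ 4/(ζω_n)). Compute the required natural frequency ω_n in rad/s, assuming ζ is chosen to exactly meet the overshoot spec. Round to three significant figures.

ω_n ≈ 46.1 rad/s

Inverting the overshoot relation: ζ = |ln 0.350|/√(π² + ln²0.350) = 0.317.
From t_s ≈ 4/(ζω_n): ω_n = 4/(ζ·t_s) = 4/(0.317·0.274) = 46.1 rad/s.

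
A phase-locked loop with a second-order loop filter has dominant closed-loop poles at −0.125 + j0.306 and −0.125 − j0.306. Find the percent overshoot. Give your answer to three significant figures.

With σ = 0.125, ω_d = 0.306: ω_n = √(σ²+ω_d²) = 0.331 rad/s, ζ = σ/ω_n = 0.378.
Overshoot: exp(−π·0.378/√(1−0.378²)) = 0.277, i.e. 27.7%.

%OS ≈ 27.7%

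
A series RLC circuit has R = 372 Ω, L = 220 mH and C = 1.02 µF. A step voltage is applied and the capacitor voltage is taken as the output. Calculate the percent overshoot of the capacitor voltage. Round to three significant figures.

%OS ≈ 25.3%

For a series RLC circuit (capacitor voltage as output), ω_n = 1/√(LC) = 1/√(220 mH · 1.02 µF) = 2110 rad/s.
ζ = (R/2)·√(C/L) = (372/2)·√(1.02 µF/220 mH) = 0.400.
Overshoot: exp(−π·0.400/√(1−0.400²)) = 0.253, i.e. 25.3%.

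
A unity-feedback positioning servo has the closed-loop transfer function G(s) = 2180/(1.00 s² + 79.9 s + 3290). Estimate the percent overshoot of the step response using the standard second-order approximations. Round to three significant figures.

Dividing through by 1.00: denominator becomes s² + 79.90 s + 3290.
So ω_n = √3290 = 57.4 rad/s and ζ = 79.90/(2·57.4) = 0.696.
Overshoot: exp(−π·0.696/√(1−0.696²)) = 0.0474, i.e. 4.74%.

%OS ≈ 4.74%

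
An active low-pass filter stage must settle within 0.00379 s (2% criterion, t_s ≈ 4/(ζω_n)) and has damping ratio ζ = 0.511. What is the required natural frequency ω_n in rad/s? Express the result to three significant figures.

Rearranging t_s ≈ 4/(ζω_n) gives ω_n = 4/(ζ·t_s) = 4/(0.511 × 0.00379) = 2070 rad/s.

ω_n ≈ 2070 rad/s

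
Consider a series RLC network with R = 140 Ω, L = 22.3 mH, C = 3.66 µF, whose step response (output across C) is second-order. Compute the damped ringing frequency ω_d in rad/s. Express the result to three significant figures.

ω_d ≈ 1550 rad/s

For a series RLC circuit (capacitor voltage as output), ω_n = 1/√(LC) = 1/√(22.3 mH · 3.66 µF) = 3500 rad/s.
ζ = (R/2)·√(C/L) = (140/2)·√(3.66 µF/22.3 mH) = 0.897.
The damped frequency ω_d = ω_n√(1−ζ²) = 1550 rad/s.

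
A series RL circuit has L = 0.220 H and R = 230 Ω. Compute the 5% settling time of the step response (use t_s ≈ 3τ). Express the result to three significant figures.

t_s ≈ 0.00287 s

τ = L/R = 0.220/230 = 0.000957 s.
t_s ≈ 3τ = 0.00287 s.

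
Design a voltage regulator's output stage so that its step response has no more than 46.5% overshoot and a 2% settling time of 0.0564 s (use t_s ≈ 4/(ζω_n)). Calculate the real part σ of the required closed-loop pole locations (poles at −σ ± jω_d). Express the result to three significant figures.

σ ≈ 70.9

The settling-time spec alone fixes σ = ζω_n = 4/t_s = 4/0.0564 = 70.9.
(Overshoot then fixes ζ = 0.237 and hence ω_d = σ·√(1−ζ²)/ζ = 291 rad/s.)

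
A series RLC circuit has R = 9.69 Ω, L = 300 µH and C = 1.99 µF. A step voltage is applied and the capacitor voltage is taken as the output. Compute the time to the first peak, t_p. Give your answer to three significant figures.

t_p ≈ 0.0000835 s

For a series RLC circuit (capacitor voltage as output), ω_n = 1/√(LC) = 1/√(300 µH · 1.99 µF) = 40900 rad/s.
ζ = (R/2)·√(C/L) = (9.69/2)·√(1.99 µF/300 µH) = 0.395.
The damped frequency ω_d = ω_n√(1−ζ²) = 37600 rad/s. t_p = π/ω_d = 0.0000835 s.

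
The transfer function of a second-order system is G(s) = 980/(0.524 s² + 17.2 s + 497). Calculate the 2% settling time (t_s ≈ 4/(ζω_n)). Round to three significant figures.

Dividing through by 0.524: denominator becomes s² + 32.82 s + 948.5.
So ω_n = √948.5 = 30.8 rad/s and ζ = 32.82/(2·30.8) = 0.533.
t_s ≈ 4/(ζω_n) = 0.244 s.

t_s ≈ 0.244 s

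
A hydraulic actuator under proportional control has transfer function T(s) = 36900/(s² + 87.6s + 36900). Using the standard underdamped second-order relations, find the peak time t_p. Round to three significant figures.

ω_n = √36900 = 192 rad/s; ζ = 87.6/(2·192) = 0.228.
ω_d = ω_n√(1−ζ²) = 187 rad/s. Then t_p = π/ω_d = 0.0168 s.

t_p ≈ 0.0168 s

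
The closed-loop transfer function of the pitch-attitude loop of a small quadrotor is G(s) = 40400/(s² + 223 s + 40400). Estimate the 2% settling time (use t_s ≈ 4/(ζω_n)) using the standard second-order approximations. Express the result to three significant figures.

t_s ≈ 0.0359 s

ω_n = √40400 = 201 rad/s; ζ = 223/(2·201) = 0.555.
t_s ≈ 4/(ζω_n) = 4/(0.555·201) = 0.0359 s.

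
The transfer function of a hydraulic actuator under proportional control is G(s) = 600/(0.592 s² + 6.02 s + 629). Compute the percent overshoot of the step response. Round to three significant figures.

Dividing through by 0.592: denominator becomes s² + 10.17 s + 1062.
So ω_n = √1062 = 32.6 rad/s and ζ = 10.17/(2·32.6) = 0.156.
%OS = 100·exp(−πζ/√(1−ζ²)) = 60.9%.

%OS ≈ 60.9%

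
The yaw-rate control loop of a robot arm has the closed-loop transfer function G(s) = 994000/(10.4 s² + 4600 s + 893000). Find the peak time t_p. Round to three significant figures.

Dividing through by 10.4: denominator becomes s² + 442.3 s + 85870.
So ω_n = √85870 = 293 rad/s and ζ = 442.3/(2·293) = 0.755.
ω_d = 293·√(1 − 0.755²) = 192 rad/s. t_p = π/ω_d = 0.0163 s.

t_p ≈ 0.0163 s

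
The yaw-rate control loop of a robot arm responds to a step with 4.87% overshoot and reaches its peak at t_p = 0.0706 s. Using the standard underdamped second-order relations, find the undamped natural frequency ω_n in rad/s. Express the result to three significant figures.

ω_n ≈ 61.7 rad/s

ζ from %OS: ζ = |ln 0.0487|/√(π²+ln²0.0487) = 0.693.
t_p = π/ω_d ⇒ ω_d = 44.5 rad/s; then ω_n = ω_d/√(1−ζ²) = 61.7 rad/s.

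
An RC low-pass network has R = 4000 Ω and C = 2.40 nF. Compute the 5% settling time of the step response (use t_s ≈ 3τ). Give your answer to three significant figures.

τ = RC = 4000 × 2.40 nF = 0.00000960 s.
t_s ≈ 3τ = 0.0000288 s.

t_s ≈ 0.0000288 s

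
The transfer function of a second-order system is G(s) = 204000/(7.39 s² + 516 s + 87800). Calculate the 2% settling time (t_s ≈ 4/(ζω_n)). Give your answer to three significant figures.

t_s ≈ 0.115 s

Dividing through by 7.39: denominator becomes s² + 69.82 s + 11880.
So ω_n = √11880 = 109 rad/s and ζ = 69.82/(2·109) = 0.320.
t_s ≈ 4/(ζω_n) = 0.115 s.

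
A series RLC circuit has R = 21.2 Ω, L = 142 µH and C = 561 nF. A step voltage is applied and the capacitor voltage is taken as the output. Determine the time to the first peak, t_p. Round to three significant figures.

t_p ≈ 0.0000376 s

For a series RLC circuit (capacitor voltage as output), ω_n = 1/√(LC) = 1/√(142 µH · 561 nF) = 112000 rad/s.
ζ = (R/2)·√(C/L) = (21.2/2)·√(561 nF/142 µH) = 0.666.
ω_d = ω_n√(1−ζ²) = 83600 rad/s. t_p = π/ω_d = 0.0000376 s.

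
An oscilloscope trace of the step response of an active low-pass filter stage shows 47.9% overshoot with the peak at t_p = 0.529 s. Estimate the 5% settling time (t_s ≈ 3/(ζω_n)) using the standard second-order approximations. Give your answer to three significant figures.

From the overshoot, ζ = −ln(OS)/√(π²+ln²(OS)) = 0.228.
t_p = π/ω_d ⇒ ω_d = 5.94 rad/s; then ω_n = ω_d/√(1−ζ²) = 6.10 rad/s.
t_s ≈ 3/(ζω_n) = 3/(0.228·6.10) = 2.16 s.

t_s ≈ 2.16 s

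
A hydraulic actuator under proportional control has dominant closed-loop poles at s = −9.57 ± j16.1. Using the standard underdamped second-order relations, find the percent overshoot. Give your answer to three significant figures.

|pole| = ω_n = √(9.57² + 16.1²) = 18.7 rad/s; ζ = cos θ = σ/ω_n = 0.511.
%OS = 100 e^{−πζ/√(1−ζ²)} with ζ = 0.511 gives 15.5%.

%OS ≈ 15.5%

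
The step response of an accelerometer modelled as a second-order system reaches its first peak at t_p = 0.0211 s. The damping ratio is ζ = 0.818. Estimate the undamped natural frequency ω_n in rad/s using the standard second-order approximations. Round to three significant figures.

ω_n ≈ 259 rad/s

Peak time t_p = π/ω_d, so ω_d = π/t_p = π/0.0211 = 149 rad/s.
ω_n = ω_d/√(1−ζ²) = 149/√0.331 = 259 rad/s.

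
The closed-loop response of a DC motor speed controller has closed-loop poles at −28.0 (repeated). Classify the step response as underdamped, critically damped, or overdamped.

critically damped

Since there is a repeated negative-real pole, the response is critically damped.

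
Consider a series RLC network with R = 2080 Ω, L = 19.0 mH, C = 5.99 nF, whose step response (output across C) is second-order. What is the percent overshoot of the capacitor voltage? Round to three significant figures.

%OS ≈ 10.4%

For a series RLC circuit (capacitor voltage as output), ω_n = 1/√(LC) = 1/√(19.0 mH · 5.99 nF) = 93700 rad/s.
ζ = (R/2)·√(C/L) = (2080/2)·√(5.99 nF/19.0 mH) = 0.584.
%OS = 100·exp(−πζ/√(1−ζ²)) = 10.4%.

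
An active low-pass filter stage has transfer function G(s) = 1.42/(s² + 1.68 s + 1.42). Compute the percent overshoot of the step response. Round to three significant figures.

Comparing the denominator to s² + 2ζω_n s + ω_n²: ω_n = √1.42 = 1.19 rad/s, and 2ζω_n = 1.68 so ζ = 1.68/(2·1.19) = 0.705.
%OS = 100·exp(−πζ/√(1−ζ²)) = 4.41%.

%OS ≈ 4.41%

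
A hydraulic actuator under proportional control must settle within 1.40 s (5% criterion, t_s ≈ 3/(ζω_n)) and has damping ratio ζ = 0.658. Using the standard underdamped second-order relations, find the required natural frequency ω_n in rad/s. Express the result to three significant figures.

Rearranging t_s ≈ 3/(ζω_n) gives ω_n = 3/(ζ·t_s) = 3/(0.658 × 1.40) = 3.26 rad/s.

ω_n ≈ 3.26 rad/s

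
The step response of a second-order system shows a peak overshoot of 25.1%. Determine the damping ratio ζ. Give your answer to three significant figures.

ζ ≈ 0.403

From %OS = 100·exp(−πζ/√(1−ζ²)), invert to get ζ = −ln(OS)/√(π² + ln²(OS)) with OS = 0.251.
−ln 0.251 = 1.382, so ζ = 1.382/√(π² + 1.911) = 0.403.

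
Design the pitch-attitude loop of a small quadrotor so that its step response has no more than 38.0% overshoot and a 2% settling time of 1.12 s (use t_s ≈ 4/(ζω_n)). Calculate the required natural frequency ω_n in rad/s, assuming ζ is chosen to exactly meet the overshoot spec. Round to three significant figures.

ζ = −ln(OS)/√(π² + (ln OS)²). With OS = 0.380, ln OS = −0.9676 and ζ = 0.9676/3.287 = 0.294.
Then ω_n = 4/(ζ t_s) = 4/(0.294 × 1.12) = 12.1 rad/s.

ω_n ≈ 12.1 rad/s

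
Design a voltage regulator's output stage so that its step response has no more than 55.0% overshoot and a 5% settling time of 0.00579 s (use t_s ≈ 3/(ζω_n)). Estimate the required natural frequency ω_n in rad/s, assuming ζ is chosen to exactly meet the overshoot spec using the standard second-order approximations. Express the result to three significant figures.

ζ = −ln(OS)/√(π² + (ln OS)²). With OS = 0.550, ln OS = −0.5978 and ζ = 0.5978/3.198 = 0.187.
Then ω_n = 3/(ζ t_s) = 3/(0.187 × 0.00579) = 2770 rad/s.

ω_n ≈ 2770 rad/s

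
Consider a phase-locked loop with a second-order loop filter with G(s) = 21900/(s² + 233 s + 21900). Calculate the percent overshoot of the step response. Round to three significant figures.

%OS ≈ 1.81%

Comparing the denominator to s² + 2ζω_n s + ω_n²: ω_n = √21900 = 148 rad/s, and 2ζω_n = 233 so ζ = 233/(2·148) = 0.787.
%OS = 100 e^{−πζ/√(1−ζ²)} with ζ = 0.787 gives 1.81%.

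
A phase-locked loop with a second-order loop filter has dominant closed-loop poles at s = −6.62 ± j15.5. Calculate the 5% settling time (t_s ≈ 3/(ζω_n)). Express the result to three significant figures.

t_s ≈ 0.453 s

For poles at −σ ± jω_d, ζω_n = σ = 6.62, so t_s ≈ 3/σ = 0.453 s.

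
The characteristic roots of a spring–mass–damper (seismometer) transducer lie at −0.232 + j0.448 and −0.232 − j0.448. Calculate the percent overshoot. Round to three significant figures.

%OS ≈ 19.7%

The poles are at −σ ± jω_d with σ = 0.232 and ω_d = 0.448, so ω_n = √(σ²+ω_d²) = 0.505 rad/s and ζ = σ/ω_n = 0.460.
%OS = 100·exp(−πζ/√(1−ζ²)) = 19.7%.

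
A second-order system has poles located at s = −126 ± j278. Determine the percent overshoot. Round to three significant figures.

%OS ≈ 24.1%

|pole| = ω_n = √(126² + 278²) = 305 rad/s; ζ = cos θ = σ/ω_n = 0.413.
Overshoot: exp(−π·0.413/√(1−0.413²)) = 0.241, i.e. 24.1%.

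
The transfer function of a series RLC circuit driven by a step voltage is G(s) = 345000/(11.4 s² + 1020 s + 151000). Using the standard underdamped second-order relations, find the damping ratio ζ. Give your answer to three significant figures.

Dividing through by 11.4: denominator becomes s² + 89.47 s + 13250.
So ω_n = √13250 = 115 rad/s and ζ = 89.47/(2·115) = 0.389.

ζ ≈ 0.389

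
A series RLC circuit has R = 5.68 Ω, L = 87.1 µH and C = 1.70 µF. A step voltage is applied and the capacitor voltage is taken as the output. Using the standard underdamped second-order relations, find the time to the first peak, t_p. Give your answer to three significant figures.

t_p ≈ 0.0000416 s

For a series RLC circuit (capacitor voltage as output), ω_n = 1/√(LC) = 1/√(87.1 µH · 1.70 µF) = 82200 rad/s.
ζ = (R/2)·√(C/L) = (5.68/2)·√(1.70 µF/87.1 µH) = 0.397.
ω_d = 82200·√(1 − 0.397²) = 75400 rad/s. t_p = π/ω_d = 0.0000416 s.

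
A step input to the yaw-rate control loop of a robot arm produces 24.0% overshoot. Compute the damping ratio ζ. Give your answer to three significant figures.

From %OS = 100·exp(−πζ/√(1−ζ²)), invert to get ζ = −ln(OS)/√(π² + ln²(OS)) with OS = 0.240.
−ln 0.240 = 1.427, so ζ = 1.427/√(π² + 2.037) = 0.414.

ζ ≈ 0.414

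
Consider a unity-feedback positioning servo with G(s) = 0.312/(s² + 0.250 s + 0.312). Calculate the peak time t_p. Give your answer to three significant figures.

Matching coefficients with s² + 2ζω_n s + ω_n² gives ω_n² = 0.312 ⇒ ω_n = 0.559 rad/s, and ζ = 0.250/(2ω_n) = 0.224.
The damped frequency ω_d = ω_n√(1−ζ²) = 0.544 rad/s. Then t_p = π/ω_d = 5.77 s.

t_p ≈ 5.77 s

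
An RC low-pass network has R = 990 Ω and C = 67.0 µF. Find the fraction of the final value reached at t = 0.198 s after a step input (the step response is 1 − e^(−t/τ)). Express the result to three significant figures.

τ = RC = 990 × 67.0 µF = 0.0663 s.
y(t)/y_∞ = 1 − e^(−t/τ) = 1 − e^(−0.198/0.0663) = 1 − e^(−2.99) = 0.949.

y/y_∞ ≈ 0.949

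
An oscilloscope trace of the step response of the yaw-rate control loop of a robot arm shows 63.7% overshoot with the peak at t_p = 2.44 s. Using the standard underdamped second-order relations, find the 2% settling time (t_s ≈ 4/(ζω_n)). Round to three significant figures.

From the overshoot, ζ = −ln(OS)/√(π²+ln²(OS)) = 0.142.
From t_p = π/ω_d, ω_d = π/2.44 = 1.29 rad/s, so ω_n = ω_d/√(1−ζ²) = 1.30 rad/s.
t_s ≈ 4/(ζω_n) = 4/(0.142·1.30) = 21.6 s.

t_s ≈ 21.6 s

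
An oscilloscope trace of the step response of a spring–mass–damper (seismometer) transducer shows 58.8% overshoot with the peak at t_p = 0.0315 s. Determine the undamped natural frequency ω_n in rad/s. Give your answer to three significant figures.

ζ from %OS: ζ = |ln 0.588|/√(π²+ln²0.588) = 0.167.
t_p = π/ω_d ⇒ ω_d = 99.7 rad/s; then ω_n = ω_d/√(1−ζ²) = 101 rad/s.

ω_n ≈ 101 rad/s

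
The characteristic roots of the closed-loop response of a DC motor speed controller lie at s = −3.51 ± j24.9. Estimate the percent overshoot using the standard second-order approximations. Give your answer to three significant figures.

With σ = 3.51, ω_d = 24.9: ω_n = √(σ²+ω_d²) = 25.1 rad/s, ζ = σ/ω_n = 0.140.
%OS = 100·exp(−πζ/√(1−ζ²)) = 64.2%.

%OS ≈ 64.2%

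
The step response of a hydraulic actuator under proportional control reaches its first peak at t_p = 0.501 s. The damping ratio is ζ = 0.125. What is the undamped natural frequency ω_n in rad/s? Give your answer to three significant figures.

Peak time t_p = π/ω_d, so ω_d = π/t_p = π/0.501 = 6.27 rad/s.
ω_n = ω_d/√(1−ζ²) = 6.27/√0.984 = 6.32 rad/s.

ω_n ≈ 6.32 rad/s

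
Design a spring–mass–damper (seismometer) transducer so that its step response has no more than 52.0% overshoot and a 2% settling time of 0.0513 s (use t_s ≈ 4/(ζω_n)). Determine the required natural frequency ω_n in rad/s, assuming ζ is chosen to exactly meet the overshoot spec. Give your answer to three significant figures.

Inverting the overshoot relation: ζ = |ln 0.520|/√(π² + ln²0.520) = 0.204.
Then ω_n = 4/(ζ t_s) = 4/(0.204 × 0.0513) = 383 rad/s.

ω_n ≈ 383 rad/s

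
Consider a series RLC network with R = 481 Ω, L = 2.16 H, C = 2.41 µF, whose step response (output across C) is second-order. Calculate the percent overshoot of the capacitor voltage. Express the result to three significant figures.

For a series RLC circuit (capacitor voltage as output), ω_n = 1/√(LC) = 1/√(2.16 H · 2.41 µF) = 438 rad/s.
ζ = (R/2)·√(C/L) = (481/2)·√(2.41 µF/2.16 H) = 0.254.
%OS = 100·exp(−πζ/√(1−ζ²)) = 43.8%.

%OS ≈ 43.8%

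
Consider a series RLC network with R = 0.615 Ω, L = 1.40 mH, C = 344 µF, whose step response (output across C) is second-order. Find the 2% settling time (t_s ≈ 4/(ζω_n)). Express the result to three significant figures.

For a series RLC circuit (capacitor voltage as output), ω_n = 1/√(LC) = 1/√(1.40 mH · 344 µF) = 1440 rad/s.
ζ = (R/2)·√(C/L) = (0.615/2)·√(344 µF/1.40 mH) = 0.152.
t_s ≈ 4/(ζω_n) = 0.0182 s.

t_s ≈ 0.0182 s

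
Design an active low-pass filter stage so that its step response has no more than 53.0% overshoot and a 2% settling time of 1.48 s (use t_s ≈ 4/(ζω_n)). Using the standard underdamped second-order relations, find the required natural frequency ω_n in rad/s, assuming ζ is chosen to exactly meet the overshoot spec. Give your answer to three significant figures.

ω_n ≈ 13.6 rad/s

From %OS = 100·exp(−πζ/√(1−ζ²)), invert to get ζ = −ln(OS)/√(π² + ln²(OS)) with OS = 0.530.
−ln 0.530 = 0.6349, so ζ = 0.6349/√(π² + 0.4031) = 0.198.
Then ω_n = 4/(ζ t_s) = 4/(0.198 × 1.48) = 13.6 rad/s.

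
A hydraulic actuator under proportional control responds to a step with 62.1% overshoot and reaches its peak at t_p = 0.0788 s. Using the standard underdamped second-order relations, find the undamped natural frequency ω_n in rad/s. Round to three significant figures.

The overshoot fixes ζ = −ln(OS)/√(π²+ln²(OS)) = 0.150.
From t_p = π/ω_d, ω_d = π/0.0788 = 39.9 rad/s, so ω_n = ω_d/√(1−ζ²) = 40.3 rad/s.

ω_n ≈ 40.3 rad/s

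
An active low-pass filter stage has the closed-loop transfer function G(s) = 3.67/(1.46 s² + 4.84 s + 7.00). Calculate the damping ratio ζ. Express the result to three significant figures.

ζ ≈ 0.757

Dividing through by 1.46: denominator becomes s² + 3.315 s + 4.795.
So ω_n = √4.795 = 2.19 rad/s and ζ = 3.315/(2·2.19) = 0.757.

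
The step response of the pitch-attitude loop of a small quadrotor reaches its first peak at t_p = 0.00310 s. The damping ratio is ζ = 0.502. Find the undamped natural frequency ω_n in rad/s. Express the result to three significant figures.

ω_n ≈ 1170 rad/s

Peak time t_p = π/ω_d, so ω_d = π/t_p = π/0.00310 = 1010 rad/s.
ω_n = ω_d/√(1−ζ²) = 1010/√0.748 = 1170 rad/s.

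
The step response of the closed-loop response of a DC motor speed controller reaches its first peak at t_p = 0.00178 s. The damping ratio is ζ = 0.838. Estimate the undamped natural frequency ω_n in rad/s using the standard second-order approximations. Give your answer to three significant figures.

ω_n ≈ 3230 rad/s

Peak time t_p = π/ω_d, so ω_d = π/t_p = π/0.00178 = 1760 rad/s.
ω_n = ω_d/√(1−ζ²) = 1760/√0.298 = 3230 rad/s.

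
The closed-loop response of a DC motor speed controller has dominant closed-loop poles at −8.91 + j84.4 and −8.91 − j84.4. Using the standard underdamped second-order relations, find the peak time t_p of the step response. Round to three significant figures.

t_p ≈ 0.0372 s

t_p = π/ω_d with ω_d = 84.4 (the imaginary part), so t_p = 0.0372 s.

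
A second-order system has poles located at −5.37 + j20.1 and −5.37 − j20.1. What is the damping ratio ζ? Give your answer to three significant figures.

ζ ≈ 0.258

|pole| = ω_n = √(5.37² + 20.1²) = 20.8 rad/s; ζ = cos θ = σ/ω_n = 0.258.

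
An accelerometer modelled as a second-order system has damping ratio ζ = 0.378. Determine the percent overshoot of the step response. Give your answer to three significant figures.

For an underdamped second-order system, %OS = 100·exp(−πζ/√(1−ζ²)).
πζ/√(1−ζ²) = π·0.378/√(1−0.143) = 1.283, so %OS = 100·e^(−1.283) = 27.7%.

%OS ≈ 27.7%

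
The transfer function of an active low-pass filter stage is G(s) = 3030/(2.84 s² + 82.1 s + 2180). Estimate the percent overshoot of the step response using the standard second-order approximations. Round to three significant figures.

Dividing through by 2.84: denominator becomes s² + 28.91 s + 767.6.
So ω_n = √767.6 = 27.7 rad/s and ζ = 28.91/(2·27.7) = 0.522.
%OS = 100 e^{−πζ/√(1−ζ²)} with ζ = 0.522 gives 14.6%.

%OS ≈ 14.6%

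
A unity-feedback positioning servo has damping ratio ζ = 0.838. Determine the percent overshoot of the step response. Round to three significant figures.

For an underdamped second-order system, %OS = 100·exp(−πζ/√(1−ζ²)).
πζ/√(1−ζ²) = π·0.838/√(1−0.702) = 4.825, so %OS = 100·e^(−4.825) = 0.803%.

%OS ≈ 0.803%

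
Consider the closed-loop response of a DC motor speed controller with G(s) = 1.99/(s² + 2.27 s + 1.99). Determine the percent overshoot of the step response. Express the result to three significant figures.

Matching coefficients with s² + 2ζω_n s + ω_n² gives ω_n² = 1.99 ⇒ ω_n = 1.41 rad/s, and ζ = 2.27/(2ω_n) = 0.805.
Overshoot: exp(−π·0.805/√(1−0.805²)) = 0.0142, i.e. 1.42%.

%OS ≈ 1.42%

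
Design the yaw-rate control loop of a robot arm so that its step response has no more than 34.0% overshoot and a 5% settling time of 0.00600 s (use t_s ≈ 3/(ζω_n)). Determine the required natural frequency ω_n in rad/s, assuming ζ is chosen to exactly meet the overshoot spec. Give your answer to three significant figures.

ζ = −ln(OS)/√(π² + (ln OS)²). With OS = 0.340, ln OS = −1.079 and ζ = 1.079/3.322 = 0.325.
Then ω_n = 3/(ζ t_s) = 3/(0.325 × 0.00600) = 1540 rad/s.

ω_n ≈ 1540 rad/s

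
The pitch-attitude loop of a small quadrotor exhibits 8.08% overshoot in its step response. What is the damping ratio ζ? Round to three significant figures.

ζ = −ln(OS)/√(π² + (ln OS)²). With OS = 0.0808, ln OS = −2.516 and ζ = 2.516/4.025 = 0.625.

ζ ≈ 0.625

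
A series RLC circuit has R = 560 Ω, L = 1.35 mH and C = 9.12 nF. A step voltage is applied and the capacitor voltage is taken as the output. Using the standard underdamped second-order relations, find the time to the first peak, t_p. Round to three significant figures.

For a series RLC circuit (capacitor voltage as output), ω_n = 1/√(LC) = 1/√(1.35 mH · 9.12 nF) = 285000 rad/s.
ζ = (R/2)·√(C/L) = (560/2)·√(9.12 nF/1.35 mH) = 0.728.
The damped frequency ω_d = ω_n√(1−ζ²) = 195000 rad/s. t_p = π/ω_d = 0.0000161 s.

t_p ≈ 0.0000161 s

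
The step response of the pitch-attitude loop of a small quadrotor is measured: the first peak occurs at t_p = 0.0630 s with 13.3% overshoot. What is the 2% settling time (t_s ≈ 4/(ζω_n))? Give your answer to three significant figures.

The overshoot fixes ζ = −ln(OS)/√(π²+ln²(OS)) = 0.540.
From t_p = π/ω_d, ω_d = π/0.0630 = 49.9 rad/s, so ω_n = ω_d/√(1−ζ²) = 59.3 rad/s.
t_s ≈ 4/(ζω_n) = 4/(0.540·59.3) = 0.125 s.

t_s ≈ 0.125 s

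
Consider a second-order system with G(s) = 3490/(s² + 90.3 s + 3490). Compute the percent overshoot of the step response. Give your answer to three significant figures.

%OS ≈ 2.42%

ω_n = √3490 = 59.1 rad/s; ζ = 90.3/(2·59.1) = 0.764.
%OS = 100·exp(−πζ/√(1−ζ²)) = 2.42%.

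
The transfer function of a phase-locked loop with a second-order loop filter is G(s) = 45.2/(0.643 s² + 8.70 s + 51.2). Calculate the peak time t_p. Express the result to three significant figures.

t_p ≈ 0.540 s

Dividing through by 0.643: denominator becomes s² + 13.53 s + 79.63.
So ω_n = √79.63 = 8.92 rad/s and ζ = 13.53/(2·8.92) = 0.758.
The damped frequency ω_d = ω_n√(1−ζ²) = 5.82 rad/s. t_p = π/ω_d = 0.540 s.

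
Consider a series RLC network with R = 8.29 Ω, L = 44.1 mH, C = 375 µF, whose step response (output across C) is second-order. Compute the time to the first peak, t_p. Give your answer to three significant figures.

t_p ≈ 0.0138 s

For a series RLC circuit (capacitor voltage as output), ω_n = 1/√(LC) = 1/√(44.1 mH · 375 µF) = 246 rad/s.
ζ = (R/2)·√(C/L) = (8.29/2)·√(375 µF/44.1 mH) = 0.382.
ω_d = 246·√(1 − 0.382²) = 227 rad/s. t_p = π/ω_d = 0.0138 s.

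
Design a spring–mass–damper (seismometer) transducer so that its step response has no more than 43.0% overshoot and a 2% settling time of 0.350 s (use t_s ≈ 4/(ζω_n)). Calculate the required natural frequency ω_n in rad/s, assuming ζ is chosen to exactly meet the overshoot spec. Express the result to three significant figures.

ω_n ≈ 44.1 rad/s

From %OS = 100·exp(−πζ/√(1−ζ²)), invert to get ζ = −ln(OS)/√(π² + ln²(OS)) with OS = 0.430.
−ln 0.430 = 0.8440, so ζ = 0.8440/√(π² + 0.7123) = 0.259.
Then ω_n = 4/(ζ t_s) = 4/(0.259 × 0.350) = 44.1 rad/s.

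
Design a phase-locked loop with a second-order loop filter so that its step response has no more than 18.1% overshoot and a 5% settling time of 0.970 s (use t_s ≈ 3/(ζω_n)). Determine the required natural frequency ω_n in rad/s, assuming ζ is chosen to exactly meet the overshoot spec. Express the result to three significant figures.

ω_n ≈ 6.47 rad/s

From %OS = 100·exp(−πζ/√(1−ζ²)), invert to get ζ = −ln(OS)/√(π² + ln²(OS)) with OS = 0.181.
−ln 0.181 = 1.709, so ζ = 1.709/√(π² + 2.922) = 0.478.
From t_s ≈ 3/(ζω_n): ω_n = 3/(ζ·t_s) = 3/(0.478·0.970) = 6.47 rad/s.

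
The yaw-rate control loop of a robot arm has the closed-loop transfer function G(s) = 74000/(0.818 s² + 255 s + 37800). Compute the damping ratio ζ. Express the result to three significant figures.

Dividing through by 0.818: denominator becomes s² + 311.7 s + 46210.
So ω_n = √46210 = 215 rad/s and ζ = 311.7/(2·215) = 0.725.

ζ ≈ 0.725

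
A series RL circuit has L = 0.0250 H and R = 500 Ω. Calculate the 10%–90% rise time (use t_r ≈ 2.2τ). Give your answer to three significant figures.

τ = L/R = 0.0250/500 = 0.0000500 s.
t_r ≈ 2.2τ = 0.000110 s.

t_r ≈ 0.000110 s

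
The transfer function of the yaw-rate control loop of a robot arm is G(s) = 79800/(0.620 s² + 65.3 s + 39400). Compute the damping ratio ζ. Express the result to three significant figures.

ζ ≈ 0.209

Dividing through by 0.620: denominator becomes s² + 105.3 s + 63550.
So ω_n = √63550 = 252 rad/s and ζ = 105.3/(2·252) = 0.209.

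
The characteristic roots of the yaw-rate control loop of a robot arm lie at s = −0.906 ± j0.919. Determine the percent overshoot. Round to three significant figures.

The poles are at −σ ± jω_d with σ = 0.906 and ω_d = 0.919, so ω_n = √(σ²+ω_d²) = 1.29 rad/s and ζ = σ/ω_n = 0.702.
Overshoot: exp(−π·0.702/√(1−0.702²)) = 0.0452, i.e. 4.52%.

%OS ≈ 4.52%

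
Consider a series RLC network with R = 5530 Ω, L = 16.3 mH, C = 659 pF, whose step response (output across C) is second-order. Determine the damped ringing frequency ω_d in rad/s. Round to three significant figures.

For a series RLC circuit (capacitor voltage as output), ω_n = 1/√(LC) = 1/√(16.3 mH · 659 pF) = 305000 rad/s.
ζ = (R/2)·√(C/L) = (5530/2)·√(659 pF/16.3 mH) = 0.556.
The damped frequency ω_d = ω_n√(1−ζ²) = 254000 rad/s.

ω_d ≈ 254000 rad/s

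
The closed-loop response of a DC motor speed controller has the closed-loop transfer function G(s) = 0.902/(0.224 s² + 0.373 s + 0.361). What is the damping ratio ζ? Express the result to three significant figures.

ζ ≈ 0.656

Dividing through by 0.224: denominator becomes s² + 1.665 s + 1.612.
So ω_n = √1.612 = 1.27 rad/s and ζ = 1.665/(2·1.27) = 0.656.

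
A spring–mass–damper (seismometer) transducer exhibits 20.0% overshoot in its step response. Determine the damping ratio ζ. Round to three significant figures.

ζ ≈ 0.456

From %OS = 100·exp(−πζ/√(1−ζ²)), invert to get ζ = −ln(OS)/√(π² + ln²(OS)) with OS = 0.200.
−ln 0.200 = 1.609, so ζ = 1.609/√(π² + 2.590) = 0.456.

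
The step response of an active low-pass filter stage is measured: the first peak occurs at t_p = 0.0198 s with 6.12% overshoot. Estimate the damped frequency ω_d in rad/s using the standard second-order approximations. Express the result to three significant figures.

t_p = π/ω_d, so ω_d = π/0.0198 = 159 rad/s.

ω_d ≈ 159 rad/s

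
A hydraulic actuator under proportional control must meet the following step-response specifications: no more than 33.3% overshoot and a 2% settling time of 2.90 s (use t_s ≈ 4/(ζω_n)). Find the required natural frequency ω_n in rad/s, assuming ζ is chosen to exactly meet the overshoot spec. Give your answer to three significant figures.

ω_n ≈ 4.18 rad/s

Inverting the overshoot relation: ζ = |ln 0.333|/√(π² + ln²0.333) = 0.330.
From t_s ≈ 4/(ζω_n): ω_n = 4/(ζ·t_s) = 4/(0.330·2.90) = 4.18 rad/s.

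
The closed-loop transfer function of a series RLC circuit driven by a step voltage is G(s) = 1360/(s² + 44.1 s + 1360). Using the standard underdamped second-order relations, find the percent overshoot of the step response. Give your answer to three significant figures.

Matching coefficients with s² + 2ζω_n s + ω_n² gives ω_n² = 1360 ⇒ ω_n = 36.9 rad/s, and ζ = 44.1/(2ω_n) = 0.598.
Overshoot: exp(−π·0.598/√(1−0.598²)) = 0.0960, i.e. 9.60%.

%OS ≈ 9.60%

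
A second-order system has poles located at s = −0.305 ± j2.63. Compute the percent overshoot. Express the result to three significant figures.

The poles are at −σ ± jω_d with σ = 0.305 and ω_d = 2.63, so ω_n = √(σ²+ω_d²) = 2.65 rad/s and ζ = σ/ω_n = 0.115.
Overshoot: exp(−π·0.115/√(1−0.115²)) = 0.695, i.e. 69.5%.

%OS ≈ 69.5%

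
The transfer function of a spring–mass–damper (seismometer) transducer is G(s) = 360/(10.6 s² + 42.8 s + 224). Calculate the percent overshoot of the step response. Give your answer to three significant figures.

%OS ≈ 21.5%

Dividing through by 10.6: denominator becomes s² + 4.038 s + 21.13.
So ω_n = √21.13 = 4.60 rad/s and ζ = 4.038/(2·4.60) = 0.439.
%OS = 100·exp(−πζ/√(1−ζ²)) = 21.5%.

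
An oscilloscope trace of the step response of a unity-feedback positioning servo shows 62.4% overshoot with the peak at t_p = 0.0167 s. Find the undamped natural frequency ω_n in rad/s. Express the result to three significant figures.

ω_n ≈ 190 rad/s

The overshoot fixes ζ = −ln(OS)/√(π²+ln²(OS)) = 0.148.
From t_p = π/ω_d, ω_d = π/0.0167 = 188 rad/s, so ω_n = ω_d/√(1−ζ²) = 190 rad/s.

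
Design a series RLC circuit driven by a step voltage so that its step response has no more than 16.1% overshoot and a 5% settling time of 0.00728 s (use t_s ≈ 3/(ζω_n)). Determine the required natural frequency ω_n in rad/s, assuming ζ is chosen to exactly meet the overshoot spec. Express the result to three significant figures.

ω_n ≈ 820 rad/s

Inverting the overshoot relation: ζ = |ln 0.161|/√(π² + ln²0.161) = 0.503.
Then ω_n = 3/(ζ t_s) = 3/(0.503 × 0.00728) = 820 rad/s.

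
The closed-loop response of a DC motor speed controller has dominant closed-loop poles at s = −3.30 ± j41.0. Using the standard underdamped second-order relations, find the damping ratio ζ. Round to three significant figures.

The poles are at −σ ± jω_d with σ = 3.30 and ω_d = 41.0, so ω_n = √(σ²+ω_d²) = 41.1 rad/s and ζ = σ/ω_n = 0.0802.

ζ ≈ 0.0802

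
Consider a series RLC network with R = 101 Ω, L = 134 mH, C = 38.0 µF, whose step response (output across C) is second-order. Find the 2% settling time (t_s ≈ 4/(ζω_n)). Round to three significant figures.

For a series RLC circuit (capacitor voltage as output), ω_n = 1/√(LC) = 1/√(134 mH · 38.0 µF) = 443 rad/s.
ζ = (R/2)·√(C/L) = (101/2)·√(38.0 µF/134 mH) = 0.850.
t_s ≈ 4/(ζω_n) = 0.0106 s.

t_s ≈ 0.0106 s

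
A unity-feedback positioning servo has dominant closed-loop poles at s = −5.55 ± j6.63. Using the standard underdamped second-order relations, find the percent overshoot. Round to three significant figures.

|pole| = ω_n = √(5.55² + 6.63²) = 8.65 rad/s; ζ = cos θ = σ/ω_n = 0.642.
%OS = 100 e^{−πζ/√(1−ζ²)} with ζ = 0.642 gives 7.21%.

%OS ≈ 7.21%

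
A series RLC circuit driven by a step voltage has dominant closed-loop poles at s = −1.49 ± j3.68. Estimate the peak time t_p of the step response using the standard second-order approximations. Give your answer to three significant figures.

t_p = π/ω_d with ω_d = 3.68 (the imaginary part), so t_p = 0.854 s.

t_p ≈ 0.854 s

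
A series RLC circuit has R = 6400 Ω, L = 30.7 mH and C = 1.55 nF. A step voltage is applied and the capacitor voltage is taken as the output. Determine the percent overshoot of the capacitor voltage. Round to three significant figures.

%OS ≈ 3.88%

For a series RLC circuit (capacitor voltage as output), ω_n = 1/√(LC) = 1/√(30.7 mH · 1.55 nF) = 145000 rad/s.
ζ = (R/2)·√(C/L) = (6400/2)·√(1.55 nF/30.7 mH) = 0.719.
%OS = 100 e^{−πζ/√(1−ζ²)} with ζ = 0.719 gives 3.88%.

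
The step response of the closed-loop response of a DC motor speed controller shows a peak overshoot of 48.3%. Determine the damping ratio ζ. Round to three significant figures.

ζ ≈ 0.226

ζ = −ln(OS)/√(π² + (ln OS)²). With OS = 0.483, ln OS = −0.7277 and ζ = 0.7277/3.225 = 0.226.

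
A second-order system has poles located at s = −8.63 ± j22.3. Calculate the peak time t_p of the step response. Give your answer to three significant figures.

t_p = π/ω_d with ω_d = 22.3 (the imaginary part), so t_p = 0.141 s.

t_p ≈ 0.141 s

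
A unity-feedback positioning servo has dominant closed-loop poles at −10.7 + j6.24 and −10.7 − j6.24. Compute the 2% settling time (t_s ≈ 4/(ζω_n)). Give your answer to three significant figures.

t_s ≈ 0.374 s

For poles at −σ ± jω_d, ζω_n = σ = 10.7, so t_s ≈ 4/σ = 0.374 s.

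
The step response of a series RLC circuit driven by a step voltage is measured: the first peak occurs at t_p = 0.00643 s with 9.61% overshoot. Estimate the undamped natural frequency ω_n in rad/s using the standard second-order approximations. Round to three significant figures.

ζ from %OS: ζ = |ln 0.0961|/√(π²+ln²0.0961) = 0.598.
t_p = π/ω_d ⇒ ω_d = 489 rad/s; then ω_n = ω_d/√(1−ζ²) = 609 rad/s.

ω_n ≈ 609 rad/s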